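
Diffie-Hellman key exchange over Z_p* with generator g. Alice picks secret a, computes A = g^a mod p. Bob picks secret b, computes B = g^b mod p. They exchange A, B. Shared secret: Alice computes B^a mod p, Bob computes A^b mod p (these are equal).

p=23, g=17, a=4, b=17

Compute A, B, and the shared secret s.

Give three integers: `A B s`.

A = 17^4 mod 23  (bits of 4 = 100)
  bit 0 = 1: r = r^2 * 17 mod 23 = 1^2 * 17 = 1*17 = 17
  bit 1 = 0: r = r^2 mod 23 = 17^2 = 13
  bit 2 = 0: r = r^2 mod 23 = 13^2 = 8
  -> A = 8
B = 17^17 mod 23  (bits of 17 = 10001)
  bit 0 = 1: r = r^2 * 17 mod 23 = 1^2 * 17 = 1*17 = 17
  bit 1 = 0: r = r^2 mod 23 = 17^2 = 13
  bit 2 = 0: r = r^2 mod 23 = 13^2 = 8
  bit 3 = 0: r = r^2 mod 23 = 8^2 = 18
  bit 4 = 1: r = r^2 * 17 mod 23 = 18^2 * 17 = 2*17 = 11
  -> B = 11
s = B^a = 11^4 mod 23  (bits of 4 = 100)
  bit 0 = 1: r = r^2 * 11 mod 23 = 1^2 * 11 = 1*11 = 11
  bit 1 = 0: r = r^2 mod 23 = 11^2 = 6
  bit 2 = 0: r = r^2 mod 23 = 6^2 = 13
  -> s = B^a = 13

Answer: 8 11 13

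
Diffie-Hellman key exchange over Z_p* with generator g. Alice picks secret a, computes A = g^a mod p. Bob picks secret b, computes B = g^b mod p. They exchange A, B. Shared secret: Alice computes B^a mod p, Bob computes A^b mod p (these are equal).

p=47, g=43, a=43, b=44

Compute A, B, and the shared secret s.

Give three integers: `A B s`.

A = 43^43 mod 47  (bits of 43 = 101011)
  bit 0 = 1: r = r^2 * 43 mod 47 = 1^2 * 43 = 1*43 = 43
  bit 1 = 0: r = r^2 mod 47 = 43^2 = 16
  bit 2 = 1: r = r^2 * 43 mod 47 = 16^2 * 43 = 21*43 = 10
  bit 3 = 0: r = r^2 mod 47 = 10^2 = 6
  bit 4 = 1: r = r^2 * 43 mod 47 = 6^2 * 43 = 36*43 = 44
  bit 5 = 1: r = r^2 * 43 mod 47 = 44^2 * 43 = 9*43 = 11
  -> A = 11
B = 43^44 mod 47  (bits of 44 = 101100)
  bit 0 = 1: r = r^2 * 43 mod 47 = 1^2 * 43 = 1*43 = 43
  bit 1 = 0: r = r^2 mod 47 = 43^2 = 16
  bit 2 = 1: r = r^2 * 43 mod 47 = 16^2 * 43 = 21*43 = 10
  bit 3 = 1: r = r^2 * 43 mod 47 = 10^2 * 43 = 6*43 = 23
  bit 4 = 0: r = r^2 mod 47 = 23^2 = 12
  bit 5 = 0: r = r^2 mod 47 = 12^2 = 3
  -> B = 3
s = B^a = 3^43 mod 47  (bits of 43 = 101011)
  bit 0 = 1: r = r^2 * 3 mod 47 = 1^2 * 3 = 1*3 = 3
  bit 1 = 0: r = r^2 mod 47 = 3^2 = 9
  bit 2 = 1: r = r^2 * 3 mod 47 = 9^2 * 3 = 34*3 = 8
  bit 3 = 0: r = r^2 mod 47 = 8^2 = 17
  bit 4 = 1: r = r^2 * 3 mod 47 = 17^2 * 3 = 7*3 = 21
  bit 5 = 1: r = r^2 * 3 mod 47 = 21^2 * 3 = 18*3 = 7
  -> s = B^a = 7

Answer: 11 3 7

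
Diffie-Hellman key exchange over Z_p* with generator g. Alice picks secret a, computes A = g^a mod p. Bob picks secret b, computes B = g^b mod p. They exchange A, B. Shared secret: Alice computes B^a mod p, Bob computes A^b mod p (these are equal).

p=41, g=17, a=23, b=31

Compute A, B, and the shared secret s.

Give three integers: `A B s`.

A = 17^23 mod 41  (bits of 23 = 10111)
  bit 0 = 1: r = r^2 * 17 mod 41 = 1^2 * 17 = 1*17 = 17
  bit 1 = 0: r = r^2 mod 41 = 17^2 = 2
  bit 2 = 1: r = r^2 * 17 mod 41 = 2^2 * 17 = 4*17 = 27
  bit 3 = 1: r = r^2 * 17 mod 41 = 27^2 * 17 = 32*17 = 11
  bit 4 = 1: r = r^2 * 17 mod 41 = 11^2 * 17 = 39*17 = 7
  -> A = 7
B = 17^31 mod 41  (bits of 31 = 11111)
  bit 0 = 1: r = r^2 * 17 mod 41 = 1^2 * 17 = 1*17 = 17
  bit 1 = 1: r = r^2 * 17 mod 41 = 17^2 * 17 = 2*17 = 34
  bit 2 = 1: r = r^2 * 17 mod 41 = 34^2 * 17 = 8*17 = 13
  bit 3 = 1: r = r^2 * 17 mod 41 = 13^2 * 17 = 5*17 = 3
  bit 4 = 1: r = r^2 * 17 mod 41 = 3^2 * 17 = 9*17 = 30
  -> B = 30
s = B^a = 30^23 mod 41  (bits of 23 = 10111)
  bit 0 = 1: r = r^2 * 30 mod 41 = 1^2 * 30 = 1*30 = 30
  bit 1 = 0: r = r^2 mod 41 = 30^2 = 39
  bit 2 = 1: r = r^2 * 30 mod 41 = 39^2 * 30 = 4*30 = 38
  bit 3 = 1: r = r^2 * 30 mod 41 = 38^2 * 30 = 9*30 = 24
  bit 4 = 1: r = r^2 * 30 mod 41 = 24^2 * 30 = 2*30 = 19
  -> s = B^a = 19

Answer: 7 30 19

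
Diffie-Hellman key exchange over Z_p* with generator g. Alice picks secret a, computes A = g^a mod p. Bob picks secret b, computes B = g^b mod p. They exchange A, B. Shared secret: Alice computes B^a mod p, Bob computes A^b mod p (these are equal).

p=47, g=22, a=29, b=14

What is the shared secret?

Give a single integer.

Answer: 36

Derivation:
A = 22^29 mod 47  (bits of 29 = 11101)
  bit 0 = 1: r = r^2 * 22 mod 47 = 1^2 * 22 = 1*22 = 22
  bit 1 = 1: r = r^2 * 22 mod 47 = 22^2 * 22 = 14*22 = 26
  bit 2 = 1: r = r^2 * 22 mod 47 = 26^2 * 22 = 18*22 = 20
  bit 3 = 0: r = r^2 mod 47 = 20^2 = 24
  bit 4 = 1: r = r^2 * 22 mod 47 = 24^2 * 22 = 12*22 = 29
  -> A = 29
B = 22^14 mod 47  (bits of 14 = 1110)
  bit 0 = 1: r = r^2 * 22 mod 47 = 1^2 * 22 = 1*22 = 22
  bit 1 = 1: r = r^2 * 22 mod 47 = 22^2 * 22 = 14*22 = 26
  bit 2 = 1: r = r^2 * 22 mod 47 = 26^2 * 22 = 18*22 = 20
  bit 3 = 0: r = r^2 mod 47 = 20^2 = 24
  -> B = 24
s = B^a = 24^29 mod 47  (bits of 29 = 11101)
  bit 0 = 1: r = r^2 * 24 mod 47 = 1^2 * 24 = 1*24 = 24
  bit 1 = 1: r = r^2 * 24 mod 47 = 24^2 * 24 = 12*24 = 6
  bit 2 = 1: r = r^2 * 24 mod 47 = 6^2 * 24 = 36*24 = 18
  bit 3 = 0: r = r^2 mod 47 = 18^2 = 42
  bit 4 = 1: r = r^2 * 24 mod 47 = 42^2 * 24 = 25*24 = 36
  -> s = B^a = 36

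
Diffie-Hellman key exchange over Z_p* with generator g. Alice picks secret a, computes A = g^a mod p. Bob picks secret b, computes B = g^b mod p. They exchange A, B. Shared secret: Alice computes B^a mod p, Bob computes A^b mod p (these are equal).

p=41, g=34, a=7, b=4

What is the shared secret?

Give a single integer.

A = 34^7 mod 41  (bits of 7 = 111)
  bit 0 = 1: r = r^2 * 34 mod 41 = 1^2 * 34 = 1*34 = 34
  bit 1 = 1: r = r^2 * 34 mod 41 = 34^2 * 34 = 8*34 = 26
  bit 2 = 1: r = r^2 * 34 mod 41 = 26^2 * 34 = 20*34 = 24
  -> A = 24
B = 34^4 mod 41  (bits of 4 = 100)
  bit 0 = 1: r = r^2 * 34 mod 41 = 1^2 * 34 = 1*34 = 34
  bit 1 = 0: r = r^2 mod 41 = 34^2 = 8
  bit 2 = 0: r = r^2 mod 41 = 8^2 = 23
  -> B = 23
s = B^a = 23^7 mod 41  (bits of 7 = 111)
  bit 0 = 1: r = r^2 * 23 mod 41 = 1^2 * 23 = 1*23 = 23
  bit 1 = 1: r = r^2 * 23 mod 41 = 23^2 * 23 = 37*23 = 31
  bit 2 = 1: r = r^2 * 23 mod 41 = 31^2 * 23 = 18*23 = 4
  -> s = B^a = 4

Answer: 4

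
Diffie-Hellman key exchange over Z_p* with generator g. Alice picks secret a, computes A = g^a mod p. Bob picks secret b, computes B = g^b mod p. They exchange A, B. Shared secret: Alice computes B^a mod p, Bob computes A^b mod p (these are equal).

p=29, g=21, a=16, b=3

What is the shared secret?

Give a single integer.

A = 21^16 mod 29  (bits of 16 = 10000)
  bit 0 = 1: r = r^2 * 21 mod 29 = 1^2 * 21 = 1*21 = 21
  bit 1 = 0: r = r^2 mod 29 = 21^2 = 6
  bit 2 = 0: r = r^2 mod 29 = 6^2 = 7
  bit 3 = 0: r = r^2 mod 29 = 7^2 = 20
  bit 4 = 0: r = r^2 mod 29 = 20^2 = 23
  -> A = 23
B = 21^3 mod 29  (bits of 3 = 11)
  bit 0 = 1: r = r^2 * 21 mod 29 = 1^2 * 21 = 1*21 = 21
  bit 1 = 1: r = r^2 * 21 mod 29 = 21^2 * 21 = 6*21 = 10
  -> B = 10
s = B^a = 10^16 mod 29  (bits of 16 = 10000)
  bit 0 = 1: r = r^2 * 10 mod 29 = 1^2 * 10 = 1*10 = 10
  bit 1 = 0: r = r^2 mod 29 = 10^2 = 13
  bit 2 = 0: r = r^2 mod 29 = 13^2 = 24
  bit 3 = 0: r = r^2 mod 29 = 24^2 = 25
  bit 4 = 0: r = r^2 mod 29 = 25^2 = 16
  -> s = B^a = 16

Answer: 16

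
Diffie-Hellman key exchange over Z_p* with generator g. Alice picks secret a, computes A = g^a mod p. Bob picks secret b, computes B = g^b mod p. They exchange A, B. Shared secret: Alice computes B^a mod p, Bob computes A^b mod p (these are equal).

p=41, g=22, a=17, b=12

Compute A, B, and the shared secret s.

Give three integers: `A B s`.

Answer: 24 31 23

Derivation:
A = 22^17 mod 41  (bits of 17 = 10001)
  bit 0 = 1: r = r^2 * 22 mod 41 = 1^2 * 22 = 1*22 = 22
  bit 1 = 0: r = r^2 mod 41 = 22^2 = 33
  bit 2 = 0: r = r^2 mod 41 = 33^2 = 23
  bit 3 = 0: r = r^2 mod 41 = 23^2 = 37
  bit 4 = 1: r = r^2 * 22 mod 41 = 37^2 * 22 = 16*22 = 24
  -> A = 24
B = 22^12 mod 41  (bits of 12 = 1100)
  bit 0 = 1: r = r^2 * 22 mod 41 = 1^2 * 22 = 1*22 = 22
  bit 1 = 1: r = r^2 * 22 mod 41 = 22^2 * 22 = 33*22 = 29
  bit 2 = 0: r = r^2 mod 41 = 29^2 = 21
  bit 3 = 0: r = r^2 mod 41 = 21^2 = 31
  -> B = 31
s = B^a = 31^17 mod 41  (bits of 17 = 10001)
  bit 0 = 1: r = r^2 * 31 mod 41 = 1^2 * 31 = 1*31 = 31
  bit 1 = 0: r = r^2 mod 41 = 31^2 = 18
  bit 2 = 0: r = r^2 mod 41 = 18^2 = 37
  bit 3 = 0: r = r^2 mod 41 = 37^2 = 16
  bit 4 = 1: r = r^2 * 31 mod 41 = 16^2 * 31 = 10*31 = 23
  -> s = B^a = 23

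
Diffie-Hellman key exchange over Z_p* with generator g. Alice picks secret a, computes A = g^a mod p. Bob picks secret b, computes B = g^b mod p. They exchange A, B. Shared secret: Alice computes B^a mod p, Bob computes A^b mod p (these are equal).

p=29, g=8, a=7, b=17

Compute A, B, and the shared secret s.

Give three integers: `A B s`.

A = 8^7 mod 29  (bits of 7 = 111)
  bit 0 = 1: r = r^2 * 8 mod 29 = 1^2 * 8 = 1*8 = 8
  bit 1 = 1: r = r^2 * 8 mod 29 = 8^2 * 8 = 6*8 = 19
  bit 2 = 1: r = r^2 * 8 mod 29 = 19^2 * 8 = 13*8 = 17
  -> A = 17
B = 8^17 mod 29  (bits of 17 = 10001)
  bit 0 = 1: r = r^2 * 8 mod 29 = 1^2 * 8 = 1*8 = 8
  bit 1 = 0: r = r^2 mod 29 = 8^2 = 6
  bit 2 = 0: r = r^2 mod 29 = 6^2 = 7
  bit 3 = 0: r = r^2 mod 29 = 7^2 = 20
  bit 4 = 1: r = r^2 * 8 mod 29 = 20^2 * 8 = 23*8 = 10
  -> B = 10
s = B^a = 10^7 mod 29  (bits of 7 = 111)
  bit 0 = 1: r = r^2 * 10 mod 29 = 1^2 * 10 = 1*10 = 10
  bit 1 = 1: r = r^2 * 10 mod 29 = 10^2 * 10 = 13*10 = 14
  bit 2 = 1: r = r^2 * 10 mod 29 = 14^2 * 10 = 22*10 = 17
  -> s = B^a = 17

Answer: 17 10 17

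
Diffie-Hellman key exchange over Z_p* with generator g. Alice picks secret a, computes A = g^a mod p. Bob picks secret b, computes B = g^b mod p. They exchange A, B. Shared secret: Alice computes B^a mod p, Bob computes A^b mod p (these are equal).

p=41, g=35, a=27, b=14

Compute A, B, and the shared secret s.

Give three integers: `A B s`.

Answer: 29 21 33

Derivation:
A = 35^27 mod 41  (bits of 27 = 11011)
  bit 0 = 1: r = r^2 * 35 mod 41 = 1^2 * 35 = 1*35 = 35
  bit 1 = 1: r = r^2 * 35 mod 41 = 35^2 * 35 = 36*35 = 30
  bit 2 = 0: r = r^2 mod 41 = 30^2 = 39
  bit 3 = 1: r = r^2 * 35 mod 41 = 39^2 * 35 = 4*35 = 17
  bit 4 = 1: r = r^2 * 35 mod 41 = 17^2 * 35 = 2*35 = 29
  -> A = 29
B = 35^14 mod 41  (bits of 14 = 1110)
  bit 0 = 1: r = r^2 * 35 mod 41 = 1^2 * 35 = 1*35 = 35
  bit 1 = 1: r = r^2 * 35 mod 41 = 35^2 * 35 = 36*35 = 30
  bit 2 = 1: r = r^2 * 35 mod 41 = 30^2 * 35 = 39*35 = 12
  bit 3 = 0: r = r^2 mod 41 = 12^2 = 21
  -> B = 21
s = B^a = 21^27 mod 41  (bits of 27 = 11011)
  bit 0 = 1: r = r^2 * 21 mod 41 = 1^2 * 21 = 1*21 = 21
  bit 1 = 1: r = r^2 * 21 mod 41 = 21^2 * 21 = 31*21 = 36
  bit 2 = 0: r = r^2 mod 41 = 36^2 = 25
  bit 3 = 1: r = r^2 * 21 mod 41 = 25^2 * 21 = 10*21 = 5
  bit 4 = 1: r = r^2 * 21 mod 41 = 5^2 * 21 = 25*21 = 33
  -> s = B^a = 33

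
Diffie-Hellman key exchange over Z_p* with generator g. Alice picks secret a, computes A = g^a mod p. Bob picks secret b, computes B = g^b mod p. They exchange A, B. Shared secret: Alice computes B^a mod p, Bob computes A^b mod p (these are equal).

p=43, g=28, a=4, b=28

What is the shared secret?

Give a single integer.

A = 28^4 mod 43  (bits of 4 = 100)
  bit 0 = 1: r = r^2 * 28 mod 43 = 1^2 * 28 = 1*28 = 28
  bit 1 = 0: r = r^2 mod 43 = 28^2 = 10
  bit 2 = 0: r = r^2 mod 43 = 10^2 = 14
  -> A = 14
B = 28^28 mod 43  (bits of 28 = 11100)
  bit 0 = 1: r = r^2 * 28 mod 43 = 1^2 * 28 = 1*28 = 28
  bit 1 = 1: r = r^2 * 28 mod 43 = 28^2 * 28 = 10*28 = 22
  bit 2 = 1: r = r^2 * 28 mod 43 = 22^2 * 28 = 11*28 = 7
  bit 3 = 0: r = r^2 mod 43 = 7^2 = 6
  bit 4 = 0: r = r^2 mod 43 = 6^2 = 36
  -> B = 36
s = B^a = 36^4 mod 43  (bits of 4 = 100)
  bit 0 = 1: r = r^2 * 36 mod 43 = 1^2 * 36 = 1*36 = 36
  bit 1 = 0: r = r^2 mod 43 = 36^2 = 6
  bit 2 = 0: r = r^2 mod 43 = 6^2 = 36
  -> s = B^a = 36

Answer: 36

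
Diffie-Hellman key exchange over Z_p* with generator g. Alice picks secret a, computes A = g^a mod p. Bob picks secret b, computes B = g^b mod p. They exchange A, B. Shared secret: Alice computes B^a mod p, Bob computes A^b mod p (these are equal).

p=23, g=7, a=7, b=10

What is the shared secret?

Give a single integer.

Answer: 9

Derivation:
A = 7^7 mod 23  (bits of 7 = 111)
  bit 0 = 1: r = r^2 * 7 mod 23 = 1^2 * 7 = 1*7 = 7
  bit 1 = 1: r = r^2 * 7 mod 23 = 7^2 * 7 = 3*7 = 21
  bit 2 = 1: r = r^2 * 7 mod 23 = 21^2 * 7 = 4*7 = 5
  -> A = 5
B = 7^10 mod 23  (bits of 10 = 1010)
  bit 0 = 1: r = r^2 * 7 mod 23 = 1^2 * 7 = 1*7 = 7
  bit 1 = 0: r = r^2 mod 23 = 7^2 = 3
  bit 2 = 1: r = r^2 * 7 mod 23 = 3^2 * 7 = 9*7 = 17
  bit 3 = 0: r = r^2 mod 23 = 17^2 = 13
  -> B = 13
s = B^a = 13^7 mod 23  (bits of 7 = 111)
  bit 0 = 1: r = r^2 * 13 mod 23 = 1^2 * 13 = 1*13 = 13
  bit 1 = 1: r = r^2 * 13 mod 23 = 13^2 * 13 = 8*13 = 12
  bit 2 = 1: r = r^2 * 13 mod 23 = 12^2 * 13 = 6*13 = 9
  -> s = B^a = 9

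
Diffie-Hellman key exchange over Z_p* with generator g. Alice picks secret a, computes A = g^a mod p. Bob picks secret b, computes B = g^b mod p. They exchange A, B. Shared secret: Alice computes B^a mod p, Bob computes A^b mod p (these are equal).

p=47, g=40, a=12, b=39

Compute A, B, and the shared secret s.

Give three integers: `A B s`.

Answer: 17 26 16

Derivation:
A = 40^12 mod 47  (bits of 12 = 1100)
  bit 0 = 1: r = r^2 * 40 mod 47 = 1^2 * 40 = 1*40 = 40
  bit 1 = 1: r = r^2 * 40 mod 47 = 40^2 * 40 = 2*40 = 33
  bit 2 = 0: r = r^2 mod 47 = 33^2 = 8
  bit 3 = 0: r = r^2 mod 47 = 8^2 = 17
  -> A = 17
B = 40^39 mod 47  (bits of 39 = 100111)
  bit 0 = 1: r = r^2 * 40 mod 47 = 1^2 * 40 = 1*40 = 40
  bit 1 = 0: r = r^2 mod 47 = 40^2 = 2
  bit 2 = 0: r = r^2 mod 47 = 2^2 = 4
  bit 3 = 1: r = r^2 * 40 mod 47 = 4^2 * 40 = 16*40 = 29
  bit 4 = 1: r = r^2 * 40 mod 47 = 29^2 * 40 = 42*40 = 35
  bit 5 = 1: r = r^2 * 40 mod 47 = 35^2 * 40 = 3*40 = 26
  -> B = 26
s = B^a = 26^12 mod 47  (bits of 12 = 1100)
  bit 0 = 1: r = r^2 * 26 mod 47 = 1^2 * 26 = 1*26 = 26
  bit 1 = 1: r = r^2 * 26 mod 47 = 26^2 * 26 = 18*26 = 45
  bit 2 = 0: r = r^2 mod 47 = 45^2 = 4
  bit 3 = 0: r = r^2 mod 47 = 4^2 = 16
  -> s = B^a = 16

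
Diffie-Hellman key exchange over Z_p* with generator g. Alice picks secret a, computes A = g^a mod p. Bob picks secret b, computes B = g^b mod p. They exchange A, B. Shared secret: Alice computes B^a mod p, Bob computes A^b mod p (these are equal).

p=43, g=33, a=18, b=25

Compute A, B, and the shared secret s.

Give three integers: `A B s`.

A = 33^18 mod 43  (bits of 18 = 10010)
  bit 0 = 1: r = r^2 * 33 mod 43 = 1^2 * 33 = 1*33 = 33
  bit 1 = 0: r = r^2 mod 43 = 33^2 = 14
  bit 2 = 0: r = r^2 mod 43 = 14^2 = 24
  bit 3 = 1: r = r^2 * 33 mod 43 = 24^2 * 33 = 17*33 = 2
  bit 4 = 0: r = r^2 mod 43 = 2^2 = 4
  -> A = 4
B = 33^25 mod 43  (bits of 25 = 11001)
  bit 0 = 1: r = r^2 * 33 mod 43 = 1^2 * 33 = 1*33 = 33
  bit 1 = 1: r = r^2 * 33 mod 43 = 33^2 * 33 = 14*33 = 32
  bit 2 = 0: r = r^2 mod 43 = 32^2 = 35
  bit 3 = 0: r = r^2 mod 43 = 35^2 = 21
  bit 4 = 1: r = r^2 * 33 mod 43 = 21^2 * 33 = 11*33 = 19
  -> B = 19
s = B^a = 19^18 mod 43  (bits of 18 = 10010)
  bit 0 = 1: r = r^2 * 19 mod 43 = 1^2 * 19 = 1*19 = 19
  bit 1 = 0: r = r^2 mod 43 = 19^2 = 17
  bit 2 = 0: r = r^2 mod 43 = 17^2 = 31
  bit 3 = 1: r = r^2 * 19 mod 43 = 31^2 * 19 = 15*19 = 27
  bit 4 = 0: r = r^2 mod 43 = 27^2 = 41
  -> s = B^a = 41

Answer: 4 19 41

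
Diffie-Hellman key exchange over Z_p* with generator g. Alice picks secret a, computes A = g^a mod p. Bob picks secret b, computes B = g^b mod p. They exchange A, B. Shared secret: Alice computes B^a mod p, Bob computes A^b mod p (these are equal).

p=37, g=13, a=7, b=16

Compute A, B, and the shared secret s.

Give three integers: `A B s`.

A = 13^7 mod 37  (bits of 7 = 111)
  bit 0 = 1: r = r^2 * 13 mod 37 = 1^2 * 13 = 1*13 = 13
  bit 1 = 1: r = r^2 * 13 mod 37 = 13^2 * 13 = 21*13 = 14
  bit 2 = 1: r = r^2 * 13 mod 37 = 14^2 * 13 = 11*13 = 32
  -> A = 32
B = 13^16 mod 37  (bits of 16 = 10000)
  bit 0 = 1: r = r^2 * 13 mod 37 = 1^2 * 13 = 1*13 = 13
  bit 1 = 0: r = r^2 mod 37 = 13^2 = 21
  bit 2 = 0: r = r^2 mod 37 = 21^2 = 34
  bit 3 = 0: r = r^2 mod 37 = 34^2 = 9
  bit 4 = 0: r = r^2 mod 37 = 9^2 = 7
  -> B = 7
s = B^a = 7^7 mod 37  (bits of 7 = 111)
  bit 0 = 1: r = r^2 * 7 mod 37 = 1^2 * 7 = 1*7 = 7
  bit 1 = 1: r = r^2 * 7 mod 37 = 7^2 * 7 = 12*7 = 10
  bit 2 = 1: r = r^2 * 7 mod 37 = 10^2 * 7 = 26*7 = 34
  -> s = B^a = 34

Answer: 32 7 34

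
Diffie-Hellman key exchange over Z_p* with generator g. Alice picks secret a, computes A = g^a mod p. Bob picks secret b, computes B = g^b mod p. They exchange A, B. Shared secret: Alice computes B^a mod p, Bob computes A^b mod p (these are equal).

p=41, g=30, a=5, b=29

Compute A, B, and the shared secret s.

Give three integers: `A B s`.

Answer: 38 12 3

Derivation:
A = 30^5 mod 41  (bits of 5 = 101)
  bit 0 = 1: r = r^2 * 30 mod 41 = 1^2 * 30 = 1*30 = 30
  bit 1 = 0: r = r^2 mod 41 = 30^2 = 39
  bit 2 = 1: r = r^2 * 30 mod 41 = 39^2 * 30 = 4*30 = 38
  -> A = 38
B = 30^29 mod 41  (bits of 29 = 11101)
  bit 0 = 1: r = r^2 * 30 mod 41 = 1^2 * 30 = 1*30 = 30
  bit 1 = 1: r = r^2 * 30 mod 41 = 30^2 * 30 = 39*30 = 22
  bit 2 = 1: r = r^2 * 30 mod 41 = 22^2 * 30 = 33*30 = 6
  bit 3 = 0: r = r^2 mod 41 = 6^2 = 36
  bit 4 = 1: r = r^2 * 30 mod 41 = 36^2 * 30 = 25*30 = 12
  -> B = 12
s = B^a = 12^5 mod 41  (bits of 5 = 101)
  bit 0 = 1: r = r^2 * 12 mod 41 = 1^2 * 12 = 1*12 = 12
  bit 1 = 0: r = r^2 mod 41 = 12^2 = 21
  bit 2 = 1: r = r^2 * 12 mod 41 = 21^2 * 12 = 31*12 = 3
  -> s = B^a = 3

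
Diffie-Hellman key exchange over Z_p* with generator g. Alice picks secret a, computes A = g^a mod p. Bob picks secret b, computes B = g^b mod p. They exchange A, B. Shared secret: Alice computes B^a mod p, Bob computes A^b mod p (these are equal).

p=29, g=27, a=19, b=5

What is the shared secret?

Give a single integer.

Answer: 11

Derivation:
A = 27^19 mod 29  (bits of 19 = 10011)
  bit 0 = 1: r = r^2 * 27 mod 29 = 1^2 * 27 = 1*27 = 27
  bit 1 = 0: r = r^2 mod 29 = 27^2 = 4
  bit 2 = 0: r = r^2 mod 29 = 4^2 = 16
  bit 3 = 1: r = r^2 * 27 mod 29 = 16^2 * 27 = 24*27 = 10
  bit 4 = 1: r = r^2 * 27 mod 29 = 10^2 * 27 = 13*27 = 3
  -> A = 3
B = 27^5 mod 29  (bits of 5 = 101)
  bit 0 = 1: r = r^2 * 27 mod 29 = 1^2 * 27 = 1*27 = 27
  bit 1 = 0: r = r^2 mod 29 = 27^2 = 4
  bit 2 = 1: r = r^2 * 27 mod 29 = 4^2 * 27 = 16*27 = 26
  -> B = 26
s = B^a = 26^19 mod 29  (bits of 19 = 10011)
  bit 0 = 1: r = r^2 * 26 mod 29 = 1^2 * 26 = 1*26 = 26
  bit 1 = 0: r = r^2 mod 29 = 26^2 = 9
  bit 2 = 0: r = r^2 mod 29 = 9^2 = 23
  bit 3 = 1: r = r^2 * 26 mod 29 = 23^2 * 26 = 7*26 = 8
  bit 4 = 1: r = r^2 * 26 mod 29 = 8^2 * 26 = 6*26 = 11
  -> s = B^a = 11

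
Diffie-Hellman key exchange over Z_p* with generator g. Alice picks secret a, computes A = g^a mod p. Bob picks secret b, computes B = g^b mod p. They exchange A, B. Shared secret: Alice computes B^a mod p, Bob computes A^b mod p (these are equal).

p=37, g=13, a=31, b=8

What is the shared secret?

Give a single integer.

Answer: 12

Derivation:
A = 13^31 mod 37  (bits of 31 = 11111)
  bit 0 = 1: r = r^2 * 13 mod 37 = 1^2 * 13 = 1*13 = 13
  bit 1 = 1: r = r^2 * 13 mod 37 = 13^2 * 13 = 21*13 = 14
  bit 2 = 1: r = r^2 * 13 mod 37 = 14^2 * 13 = 11*13 = 32
  bit 3 = 1: r = r^2 * 13 mod 37 = 32^2 * 13 = 25*13 = 29
  bit 4 = 1: r = r^2 * 13 mod 37 = 29^2 * 13 = 27*13 = 18
  -> A = 18
B = 13^8 mod 37  (bits of 8 = 1000)
  bit 0 = 1: r = r^2 * 13 mod 37 = 1^2 * 13 = 1*13 = 13
  bit 1 = 0: r = r^2 mod 37 = 13^2 = 21
  bit 2 = 0: r = r^2 mod 37 = 21^2 = 34
  bit 3 = 0: r = r^2 mod 37 = 34^2 = 9
  -> B = 9
s = B^a = 9^31 mod 37  (bits of 31 = 11111)
  bit 0 = 1: r = r^2 * 9 mod 37 = 1^2 * 9 = 1*9 = 9
  bit 1 = 1: r = r^2 * 9 mod 37 = 9^2 * 9 = 7*9 = 26
  bit 2 = 1: r = r^2 * 9 mod 37 = 26^2 * 9 = 10*9 = 16
  bit 3 = 1: r = r^2 * 9 mod 37 = 16^2 * 9 = 34*9 = 10
  bit 4 = 1: r = r^2 * 9 mod 37 = 10^2 * 9 = 26*9 = 12
  -> s = B^a = 12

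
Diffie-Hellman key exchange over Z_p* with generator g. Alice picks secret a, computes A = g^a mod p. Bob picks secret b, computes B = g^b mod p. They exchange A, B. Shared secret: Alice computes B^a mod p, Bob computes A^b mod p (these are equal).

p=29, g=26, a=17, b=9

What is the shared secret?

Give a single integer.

Answer: 10

Derivation:
A = 26^17 mod 29  (bits of 17 = 10001)
  bit 0 = 1: r = r^2 * 26 mod 29 = 1^2 * 26 = 1*26 = 26
  bit 1 = 0: r = r^2 mod 29 = 26^2 = 9
  bit 2 = 0: r = r^2 mod 29 = 9^2 = 23
  bit 3 = 0: r = r^2 mod 29 = 23^2 = 7
  bit 4 = 1: r = r^2 * 26 mod 29 = 7^2 * 26 = 20*26 = 27
  -> A = 27
B = 26^9 mod 29  (bits of 9 = 1001)
  bit 0 = 1: r = r^2 * 26 mod 29 = 1^2 * 26 = 1*26 = 26
  bit 1 = 0: r = r^2 mod 29 = 26^2 = 9
  bit 2 = 0: r = r^2 mod 29 = 9^2 = 23
  bit 3 = 1: r = r^2 * 26 mod 29 = 23^2 * 26 = 7*26 = 8
  -> B = 8
s = B^a = 8^17 mod 29  (bits of 17 = 10001)
  bit 0 = 1: r = r^2 * 8 mod 29 = 1^2 * 8 = 1*8 = 8
  bit 1 = 0: r = r^2 mod 29 = 8^2 = 6
  bit 2 = 0: r = r^2 mod 29 = 6^2 = 7
  bit 3 = 0: r = r^2 mod 29 = 7^2 = 20
  bit 4 = 1: r = r^2 * 8 mod 29 = 20^2 * 8 = 23*8 = 10
  -> s = B^a = 10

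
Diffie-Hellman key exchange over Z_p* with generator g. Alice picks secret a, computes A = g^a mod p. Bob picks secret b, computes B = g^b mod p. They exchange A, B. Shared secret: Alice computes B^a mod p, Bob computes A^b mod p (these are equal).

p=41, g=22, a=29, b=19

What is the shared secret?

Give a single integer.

A = 22^29 mod 41  (bits of 29 = 11101)
  bit 0 = 1: r = r^2 * 22 mod 41 = 1^2 * 22 = 1*22 = 22
  bit 1 = 1: r = r^2 * 22 mod 41 = 22^2 * 22 = 33*22 = 29
  bit 2 = 1: r = r^2 * 22 mod 41 = 29^2 * 22 = 21*22 = 11
  bit 3 = 0: r = r^2 mod 41 = 11^2 = 39
  bit 4 = 1: r = r^2 * 22 mod 41 = 39^2 * 22 = 4*22 = 6
  -> A = 6
B = 22^19 mod 41  (bits of 19 = 10011)
  bit 0 = 1: r = r^2 * 22 mod 41 = 1^2 * 22 = 1*22 = 22
  bit 1 = 0: r = r^2 mod 41 = 22^2 = 33
  bit 2 = 0: r = r^2 mod 41 = 33^2 = 23
  bit 3 = 1: r = r^2 * 22 mod 41 = 23^2 * 22 = 37*22 = 35
  bit 4 = 1: r = r^2 * 22 mod 41 = 35^2 * 22 = 36*22 = 13
  -> B = 13
s = B^a = 13^29 mod 41  (bits of 29 = 11101)
  bit 0 = 1: r = r^2 * 13 mod 41 = 1^2 * 13 = 1*13 = 13
  bit 1 = 1: r = r^2 * 13 mod 41 = 13^2 * 13 = 5*13 = 24
  bit 2 = 1: r = r^2 * 13 mod 41 = 24^2 * 13 = 2*13 = 26
  bit 3 = 0: r = r^2 mod 41 = 26^2 = 20
  bit 4 = 1: r = r^2 * 13 mod 41 = 20^2 * 13 = 31*13 = 34
  -> s = B^a = 34

Answer: 34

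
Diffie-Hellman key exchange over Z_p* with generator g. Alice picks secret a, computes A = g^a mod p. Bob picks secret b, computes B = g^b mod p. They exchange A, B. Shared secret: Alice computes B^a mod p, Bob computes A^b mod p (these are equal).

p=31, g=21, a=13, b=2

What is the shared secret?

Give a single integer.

Answer: 19

Derivation:
A = 21^13 mod 31  (bits of 13 = 1101)
  bit 0 = 1: r = r^2 * 21 mod 31 = 1^2 * 21 = 1*21 = 21
  bit 1 = 1: r = r^2 * 21 mod 31 = 21^2 * 21 = 7*21 = 23
  bit 2 = 0: r = r^2 mod 31 = 23^2 = 2
  bit 3 = 1: r = r^2 * 21 mod 31 = 2^2 * 21 = 4*21 = 22
  -> A = 22
B = 21^2 mod 31  (bits of 2 = 10)
  bit 0 = 1: r = r^2 * 21 mod 31 = 1^2 * 21 = 1*21 = 21
  bit 1 = 0: r = r^2 mod 31 = 21^2 = 7
  -> B = 7
s = B^a = 7^13 mod 31  (bits of 13 = 1101)
  bit 0 = 1: r = r^2 * 7 mod 31 = 1^2 * 7 = 1*7 = 7
  bit 1 = 1: r = r^2 * 7 mod 31 = 7^2 * 7 = 18*7 = 2
  bit 2 = 0: r = r^2 mod 31 = 2^2 = 4
  bit 3 = 1: r = r^2 * 7 mod 31 = 4^2 * 7 = 16*7 = 19
  -> s = B^a = 19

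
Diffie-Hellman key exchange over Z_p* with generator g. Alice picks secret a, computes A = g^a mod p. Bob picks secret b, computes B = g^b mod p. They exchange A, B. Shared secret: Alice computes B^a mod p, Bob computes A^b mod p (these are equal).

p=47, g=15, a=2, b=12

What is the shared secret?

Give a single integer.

Answer: 32

Derivation:
A = 15^2 mod 47  (bits of 2 = 10)
  bit 0 = 1: r = r^2 * 15 mod 47 = 1^2 * 15 = 1*15 = 15
  bit 1 = 0: r = r^2 mod 47 = 15^2 = 37
  -> A = 37
B = 15^12 mod 47  (bits of 12 = 1100)
  bit 0 = 1: r = r^2 * 15 mod 47 = 1^2 * 15 = 1*15 = 15
  bit 1 = 1: r = r^2 * 15 mod 47 = 15^2 * 15 = 37*15 = 38
  bit 2 = 0: r = r^2 mod 47 = 38^2 = 34
  bit 3 = 0: r = r^2 mod 47 = 34^2 = 28
  -> B = 28
s = B^a = 28^2 mod 47  (bits of 2 = 10)
  bit 0 = 1: r = r^2 * 28 mod 47 = 1^2 * 28 = 1*28 = 28
  bit 1 = 0: r = r^2 mod 47 = 28^2 = 32
  -> s = B^a = 32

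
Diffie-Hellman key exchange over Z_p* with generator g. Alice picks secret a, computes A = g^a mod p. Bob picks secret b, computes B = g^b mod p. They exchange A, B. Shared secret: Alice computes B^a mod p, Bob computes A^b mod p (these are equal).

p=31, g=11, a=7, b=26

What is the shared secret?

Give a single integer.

Answer: 28

Derivation:
A = 11^7 mod 31  (bits of 7 = 111)
  bit 0 = 1: r = r^2 * 11 mod 31 = 1^2 * 11 = 1*11 = 11
  bit 1 = 1: r = r^2 * 11 mod 31 = 11^2 * 11 = 28*11 = 29
  bit 2 = 1: r = r^2 * 11 mod 31 = 29^2 * 11 = 4*11 = 13
  -> A = 13
B = 11^26 mod 31  (bits of 26 = 11010)
  bit 0 = 1: r = r^2 * 11 mod 31 = 1^2 * 11 = 1*11 = 11
  bit 1 = 1: r = r^2 * 11 mod 31 = 11^2 * 11 = 28*11 = 29
  bit 2 = 0: r = r^2 mod 31 = 29^2 = 4
  bit 3 = 1: r = r^2 * 11 mod 31 = 4^2 * 11 = 16*11 = 21
  bit 4 = 0: r = r^2 mod 31 = 21^2 = 7
  -> B = 7
s = B^a = 7^7 mod 31  (bits of 7 = 111)
  bit 0 = 1: r = r^2 * 7 mod 31 = 1^2 * 7 = 1*7 = 7
  bit 1 = 1: r = r^2 * 7 mod 31 = 7^2 * 7 = 18*7 = 2
  bit 2 = 1: r = r^2 * 7 mod 31 = 2^2 * 7 = 4*7 = 28
  -> s = B^a = 28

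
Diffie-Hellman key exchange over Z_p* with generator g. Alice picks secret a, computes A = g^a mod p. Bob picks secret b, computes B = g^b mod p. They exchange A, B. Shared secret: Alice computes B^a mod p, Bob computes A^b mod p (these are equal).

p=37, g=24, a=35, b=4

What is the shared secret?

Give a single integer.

A = 24^35 mod 37  (bits of 35 = 100011)
  bit 0 = 1: r = r^2 * 24 mod 37 = 1^2 * 24 = 1*24 = 24
  bit 1 = 0: r = r^2 mod 37 = 24^2 = 21
  bit 2 = 0: r = r^2 mod 37 = 21^2 = 34
  bit 3 = 0: r = r^2 mod 37 = 34^2 = 9
  bit 4 = 1: r = r^2 * 24 mod 37 = 9^2 * 24 = 7*24 = 20
  bit 5 = 1: r = r^2 * 24 mod 37 = 20^2 * 24 = 30*24 = 17
  -> A = 17
B = 24^4 mod 37  (bits of 4 = 100)
  bit 0 = 1: r = r^2 * 24 mod 37 = 1^2 * 24 = 1*24 = 24
  bit 1 = 0: r = r^2 mod 37 = 24^2 = 21
  bit 2 = 0: r = r^2 mod 37 = 21^2 = 34
  -> B = 34
s = B^a = 34^35 mod 37  (bits of 35 = 100011)
  bit 0 = 1: r = r^2 * 34 mod 37 = 1^2 * 34 = 1*34 = 34
  bit 1 = 0: r = r^2 mod 37 = 34^2 = 9
  bit 2 = 0: r = r^2 mod 37 = 9^2 = 7
  bit 3 = 0: r = r^2 mod 37 = 7^2 = 12
  bit 4 = 1: r = r^2 * 34 mod 37 = 12^2 * 34 = 33*34 = 12
  bit 5 = 1: r = r^2 * 34 mod 37 = 12^2 * 34 = 33*34 = 12
  -> s = B^a = 12

Answer: 12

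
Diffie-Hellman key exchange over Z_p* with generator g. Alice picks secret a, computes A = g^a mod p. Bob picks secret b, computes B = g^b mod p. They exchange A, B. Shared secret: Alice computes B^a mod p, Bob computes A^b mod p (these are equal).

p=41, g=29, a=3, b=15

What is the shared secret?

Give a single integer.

A = 29^3 mod 41  (bits of 3 = 11)
  bit 0 = 1: r = r^2 * 29 mod 41 = 1^2 * 29 = 1*29 = 29
  bit 1 = 1: r = r^2 * 29 mod 41 = 29^2 * 29 = 21*29 = 35
  -> A = 35
B = 29^15 mod 41  (bits of 15 = 1111)
  bit 0 = 1: r = r^2 * 29 mod 41 = 1^2 * 29 = 1*29 = 29
  bit 1 = 1: r = r^2 * 29 mod 41 = 29^2 * 29 = 21*29 = 35
  bit 2 = 1: r = r^2 * 29 mod 41 = 35^2 * 29 = 36*29 = 19
  bit 3 = 1: r = r^2 * 29 mod 41 = 19^2 * 29 = 33*29 = 14
  -> B = 14
s = B^a = 14^3 mod 41  (bits of 3 = 11)
  bit 0 = 1: r = r^2 * 14 mod 41 = 1^2 * 14 = 1*14 = 14
  bit 1 = 1: r = r^2 * 14 mod 41 = 14^2 * 14 = 32*14 = 38
  -> s = B^a = 38

Answer: 38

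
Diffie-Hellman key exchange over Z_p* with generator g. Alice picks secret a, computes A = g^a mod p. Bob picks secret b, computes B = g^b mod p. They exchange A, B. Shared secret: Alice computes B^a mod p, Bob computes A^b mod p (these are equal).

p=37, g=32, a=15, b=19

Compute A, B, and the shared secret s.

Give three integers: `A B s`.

A = 32^15 mod 37  (bits of 15 = 1111)
  bit 0 = 1: r = r^2 * 32 mod 37 = 1^2 * 32 = 1*32 = 32
  bit 1 = 1: r = r^2 * 32 mod 37 = 32^2 * 32 = 25*32 = 23
  bit 2 = 1: r = r^2 * 32 mod 37 = 23^2 * 32 = 11*32 = 19
  bit 3 = 1: r = r^2 * 32 mod 37 = 19^2 * 32 = 28*32 = 8
  -> A = 8
B = 32^19 mod 37  (bits of 19 = 10011)
  bit 0 = 1: r = r^2 * 32 mod 37 = 1^2 * 32 = 1*32 = 32
  bit 1 = 0: r = r^2 mod 37 = 32^2 = 25
  bit 2 = 0: r = r^2 mod 37 = 25^2 = 33
  bit 3 = 1: r = r^2 * 32 mod 37 = 33^2 * 32 = 16*32 = 31
  bit 4 = 1: r = r^2 * 32 mod 37 = 31^2 * 32 = 36*32 = 5
  -> B = 5
s = B^a = 5^15 mod 37  (bits of 15 = 1111)
  bit 0 = 1: r = r^2 * 5 mod 37 = 1^2 * 5 = 1*5 = 5
  bit 1 = 1: r = r^2 * 5 mod 37 = 5^2 * 5 = 25*5 = 14
  bit 2 = 1: r = r^2 * 5 mod 37 = 14^2 * 5 = 11*5 = 18
  bit 3 = 1: r = r^2 * 5 mod 37 = 18^2 * 5 = 28*5 = 29
  -> s = B^a = 29

Answer: 8 5 29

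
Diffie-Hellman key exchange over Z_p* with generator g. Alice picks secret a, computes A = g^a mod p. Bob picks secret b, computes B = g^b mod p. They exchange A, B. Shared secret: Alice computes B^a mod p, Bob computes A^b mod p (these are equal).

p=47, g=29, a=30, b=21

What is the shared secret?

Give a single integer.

A = 29^30 mod 47  (bits of 30 = 11110)
  bit 0 = 1: r = r^2 * 29 mod 47 = 1^2 * 29 = 1*29 = 29
  bit 1 = 1: r = r^2 * 29 mod 47 = 29^2 * 29 = 42*29 = 43
  bit 2 = 1: r = r^2 * 29 mod 47 = 43^2 * 29 = 16*29 = 41
  bit 3 = 1: r = r^2 * 29 mod 47 = 41^2 * 29 = 36*29 = 10
  bit 4 = 0: r = r^2 mod 47 = 10^2 = 6
  -> A = 6
B = 29^21 mod 47  (bits of 21 = 10101)
  bit 0 = 1: r = r^2 * 29 mod 47 = 1^2 * 29 = 1*29 = 29
  bit 1 = 0: r = r^2 mod 47 = 29^2 = 42
  bit 2 = 1: r = r^2 * 29 mod 47 = 42^2 * 29 = 25*29 = 20
  bit 3 = 0: r = r^2 mod 47 = 20^2 = 24
  bit 4 = 1: r = r^2 * 29 mod 47 = 24^2 * 29 = 12*29 = 19
  -> B = 19
s = B^a = 19^30 mod 47  (bits of 30 = 11110)
  bit 0 = 1: r = r^2 * 19 mod 47 = 1^2 * 19 = 1*19 = 19
  bit 1 = 1: r = r^2 * 19 mod 47 = 19^2 * 19 = 32*19 = 44
  bit 2 = 1: r = r^2 * 19 mod 47 = 44^2 * 19 = 9*19 = 30
  bit 3 = 1: r = r^2 * 19 mod 47 = 30^2 * 19 = 7*19 = 39
  bit 4 = 0: r = r^2 mod 47 = 39^2 = 17
  -> s = B^a = 17

Answer: 17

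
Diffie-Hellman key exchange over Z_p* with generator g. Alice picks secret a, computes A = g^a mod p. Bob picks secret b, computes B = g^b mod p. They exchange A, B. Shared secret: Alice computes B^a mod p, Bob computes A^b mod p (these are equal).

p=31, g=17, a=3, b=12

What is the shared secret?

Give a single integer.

Answer: 8

Derivation:
A = 17^3 mod 31  (bits of 3 = 11)
  bit 0 = 1: r = r^2 * 17 mod 31 = 1^2 * 17 = 1*17 = 17
  bit 1 = 1: r = r^2 * 17 mod 31 = 17^2 * 17 = 10*17 = 15
  -> A = 15
B = 17^12 mod 31  (bits of 12 = 1100)
  bit 0 = 1: r = r^2 * 17 mod 31 = 1^2 * 17 = 1*17 = 17
  bit 1 = 1: r = r^2 * 17 mod 31 = 17^2 * 17 = 10*17 = 15
  bit 2 = 0: r = r^2 mod 31 = 15^2 = 8
  bit 3 = 0: r = r^2 mod 31 = 8^2 = 2
  -> B = 2
s = B^a = 2^3 mod 31  (bits of 3 = 11)
  bit 0 = 1: r = r^2 * 2 mod 31 = 1^2 * 2 = 1*2 = 2
  bit 1 = 1: r = r^2 * 2 mod 31 = 2^2 * 2 = 4*2 = 8
  -> s = B^a = 8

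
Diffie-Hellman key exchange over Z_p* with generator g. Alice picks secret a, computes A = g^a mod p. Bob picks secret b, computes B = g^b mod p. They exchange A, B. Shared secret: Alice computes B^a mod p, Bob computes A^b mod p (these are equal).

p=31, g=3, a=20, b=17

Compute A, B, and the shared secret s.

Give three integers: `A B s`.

A = 3^20 mod 31  (bits of 20 = 10100)
  bit 0 = 1: r = r^2 * 3 mod 31 = 1^2 * 3 = 1*3 = 3
  bit 1 = 0: r = r^2 mod 31 = 3^2 = 9
  bit 2 = 1: r = r^2 * 3 mod 31 = 9^2 * 3 = 19*3 = 26
  bit 3 = 0: r = r^2 mod 31 = 26^2 = 25
  bit 4 = 0: r = r^2 mod 31 = 25^2 = 5
  -> A = 5
B = 3^17 mod 31  (bits of 17 = 10001)
  bit 0 = 1: r = r^2 * 3 mod 31 = 1^2 * 3 = 1*3 = 3
  bit 1 = 0: r = r^2 mod 31 = 3^2 = 9
  bit 2 = 0: r = r^2 mod 31 = 9^2 = 19
  bit 3 = 0: r = r^2 mod 31 = 19^2 = 20
  bit 4 = 1: r = r^2 * 3 mod 31 = 20^2 * 3 = 28*3 = 22
  -> B = 22
s = B^a = 22^20 mod 31  (bits of 20 = 10100)
  bit 0 = 1: r = r^2 * 22 mod 31 = 1^2 * 22 = 1*22 = 22
  bit 1 = 0: r = r^2 mod 31 = 22^2 = 19
  bit 2 = 1: r = r^2 * 22 mod 31 = 19^2 * 22 = 20*22 = 6
  bit 3 = 0: r = r^2 mod 31 = 6^2 = 5
  bit 4 = 0: r = r^2 mod 31 = 5^2 = 25
  -> s = B^a = 25

Answer: 5 22 25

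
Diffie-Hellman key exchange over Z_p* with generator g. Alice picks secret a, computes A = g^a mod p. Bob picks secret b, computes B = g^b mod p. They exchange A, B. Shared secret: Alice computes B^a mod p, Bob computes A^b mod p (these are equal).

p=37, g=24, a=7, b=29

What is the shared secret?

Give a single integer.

A = 24^7 mod 37  (bits of 7 = 111)
  bit 0 = 1: r = r^2 * 24 mod 37 = 1^2 * 24 = 1*24 = 24
  bit 1 = 1: r = r^2 * 24 mod 37 = 24^2 * 24 = 21*24 = 23
  bit 2 = 1: r = r^2 * 24 mod 37 = 23^2 * 24 = 11*24 = 5
  -> A = 5
B = 24^29 mod 37  (bits of 29 = 11101)
  bit 0 = 1: r = r^2 * 24 mod 37 = 1^2 * 24 = 1*24 = 24
  bit 1 = 1: r = r^2 * 24 mod 37 = 24^2 * 24 = 21*24 = 23
  bit 2 = 1: r = r^2 * 24 mod 37 = 23^2 * 24 = 11*24 = 5
  bit 3 = 0: r = r^2 mod 37 = 5^2 = 25
  bit 4 = 1: r = r^2 * 24 mod 37 = 25^2 * 24 = 33*24 = 15
  -> B = 15
s = B^a = 15^7 mod 37  (bits of 7 = 111)
  bit 0 = 1: r = r^2 * 15 mod 37 = 1^2 * 15 = 1*15 = 15
  bit 1 = 1: r = r^2 * 15 mod 37 = 15^2 * 15 = 3*15 = 8
  bit 2 = 1: r = r^2 * 15 mod 37 = 8^2 * 15 = 27*15 = 35
  -> s = B^a = 35

Answer: 35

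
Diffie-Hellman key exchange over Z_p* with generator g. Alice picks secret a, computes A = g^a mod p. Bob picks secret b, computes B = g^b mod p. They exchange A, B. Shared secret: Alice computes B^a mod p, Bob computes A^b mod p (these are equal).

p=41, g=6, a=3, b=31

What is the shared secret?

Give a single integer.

Answer: 24

Derivation:
A = 6^3 mod 41  (bits of 3 = 11)
  bit 0 = 1: r = r^2 * 6 mod 41 = 1^2 * 6 = 1*6 = 6
  bit 1 = 1: r = r^2 * 6 mod 41 = 6^2 * 6 = 36*6 = 11
  -> A = 11
B = 6^31 mod 41  (bits of 31 = 11111)
  bit 0 = 1: r = r^2 * 6 mod 41 = 1^2 * 6 = 1*6 = 6
  bit 1 = 1: r = r^2 * 6 mod 41 = 6^2 * 6 = 36*6 = 11
  bit 2 = 1: r = r^2 * 6 mod 41 = 11^2 * 6 = 39*6 = 29
  bit 3 = 1: r = r^2 * 6 mod 41 = 29^2 * 6 = 21*6 = 3
  bit 4 = 1: r = r^2 * 6 mod 41 = 3^2 * 6 = 9*6 = 13
  -> B = 13
s = B^a = 13^3 mod 41  (bits of 3 = 11)
  bit 0 = 1: r = r^2 * 13 mod 41 = 1^2 * 13 = 1*13 = 13
  bit 1 = 1: r = r^2 * 13 mod 41 = 13^2 * 13 = 5*13 = 24
  -> s = B^a = 24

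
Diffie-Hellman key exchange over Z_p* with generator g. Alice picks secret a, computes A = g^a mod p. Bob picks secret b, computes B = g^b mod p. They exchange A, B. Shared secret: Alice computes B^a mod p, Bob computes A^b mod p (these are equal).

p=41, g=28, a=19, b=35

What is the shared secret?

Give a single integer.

Answer: 38

Derivation:
A = 28^19 mod 41  (bits of 19 = 10011)
  bit 0 = 1: r = r^2 * 28 mod 41 = 1^2 * 28 = 1*28 = 28
  bit 1 = 0: r = r^2 mod 41 = 28^2 = 5
  bit 2 = 0: r = r^2 mod 41 = 5^2 = 25
  bit 3 = 1: r = r^2 * 28 mod 41 = 25^2 * 28 = 10*28 = 34
  bit 4 = 1: r = r^2 * 28 mod 41 = 34^2 * 28 = 8*28 = 19
  -> A = 19
B = 28^35 mod 41  (bits of 35 = 100011)
  bit 0 = 1: r = r^2 * 28 mod 41 = 1^2 * 28 = 1*28 = 28
  bit 1 = 0: r = r^2 mod 41 = 28^2 = 5
  bit 2 = 0: r = r^2 mod 41 = 5^2 = 25
  bit 3 = 0: r = r^2 mod 41 = 25^2 = 10
  bit 4 = 1: r = r^2 * 28 mod 41 = 10^2 * 28 = 18*28 = 12
  bit 5 = 1: r = r^2 * 28 mod 41 = 12^2 * 28 = 21*28 = 14
  -> B = 14
s = B^a = 14^19 mod 41  (bits of 19 = 10011)
  bit 0 = 1: r = r^2 * 14 mod 41 = 1^2 * 14 = 1*14 = 14
  bit 1 = 0: r = r^2 mod 41 = 14^2 = 32
  bit 2 = 0: r = r^2 mod 41 = 32^2 = 40
  bit 3 = 1: r = r^2 * 14 mod 41 = 40^2 * 14 = 1*14 = 14
  bit 4 = 1: r = r^2 * 14 mod 41 = 14^2 * 14 = 32*14 = 38
  -> s = B^a = 38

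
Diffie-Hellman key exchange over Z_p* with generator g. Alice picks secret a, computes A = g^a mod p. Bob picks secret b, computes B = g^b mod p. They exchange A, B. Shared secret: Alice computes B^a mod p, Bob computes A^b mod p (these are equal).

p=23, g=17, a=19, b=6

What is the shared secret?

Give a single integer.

Answer: 8

Derivation:
A = 17^19 mod 23  (bits of 19 = 10011)
  bit 0 = 1: r = r^2 * 17 mod 23 = 1^2 * 17 = 1*17 = 17
  bit 1 = 0: r = r^2 mod 23 = 17^2 = 13
  bit 2 = 0: r = r^2 mod 23 = 13^2 = 8
  bit 3 = 1: r = r^2 * 17 mod 23 = 8^2 * 17 = 18*17 = 7
  bit 4 = 1: r = r^2 * 17 mod 23 = 7^2 * 17 = 3*17 = 5
  -> A = 5
B = 17^6 mod 23  (bits of 6 = 110)
  bit 0 = 1: r = r^2 * 17 mod 23 = 1^2 * 17 = 1*17 = 17
  bit 1 = 1: r = r^2 * 17 mod 23 = 17^2 * 17 = 13*17 = 14
  bit 2 = 0: r = r^2 mod 23 = 14^2 = 12
  -> B = 12
s = B^a = 12^19 mod 23  (bits of 19 = 10011)
  bit 0 = 1: r = r^2 * 12 mod 23 = 1^2 * 12 = 1*12 = 12
  bit 1 = 0: r = r^2 mod 23 = 12^2 = 6
  bit 2 = 0: r = r^2 mod 23 = 6^2 = 13
  bit 3 = 1: r = r^2 * 12 mod 23 = 13^2 * 12 = 8*12 = 4
  bit 4 = 1: r = r^2 * 12 mod 23 = 4^2 * 12 = 16*12 = 8
  -> s = B^a = 8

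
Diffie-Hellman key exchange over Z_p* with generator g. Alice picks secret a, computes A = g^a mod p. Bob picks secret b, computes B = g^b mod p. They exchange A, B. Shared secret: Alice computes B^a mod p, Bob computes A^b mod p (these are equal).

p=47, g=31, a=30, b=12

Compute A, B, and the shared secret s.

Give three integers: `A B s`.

A = 31^30 mod 47  (bits of 30 = 11110)
  bit 0 = 1: r = r^2 * 31 mod 47 = 1^2 * 31 = 1*31 = 31
  bit 1 = 1: r = r^2 * 31 mod 47 = 31^2 * 31 = 21*31 = 40
  bit 2 = 1: r = r^2 * 31 mod 47 = 40^2 * 31 = 2*31 = 15
  bit 3 = 1: r = r^2 * 31 mod 47 = 15^2 * 31 = 37*31 = 19
  bit 4 = 0: r = r^2 mod 47 = 19^2 = 32
  -> A = 32
B = 31^12 mod 47  (bits of 12 = 1100)
  bit 0 = 1: r = r^2 * 31 mod 47 = 1^2 * 31 = 1*31 = 31
  bit 1 = 1: r = r^2 * 31 mod 47 = 31^2 * 31 = 21*31 = 40
  bit 2 = 0: r = r^2 mod 47 = 40^2 = 2
  bit 3 = 0: r = r^2 mod 47 = 2^2 = 4
  -> B = 4
s = B^a = 4^30 mod 47  (bits of 30 = 11110)
  bit 0 = 1: r = r^2 * 4 mod 47 = 1^2 * 4 = 1*4 = 4
  bit 1 = 1: r = r^2 * 4 mod 47 = 4^2 * 4 = 16*4 = 17
  bit 2 = 1: r = r^2 * 4 mod 47 = 17^2 * 4 = 7*4 = 28
  bit 3 = 1: r = r^2 * 4 mod 47 = 28^2 * 4 = 32*4 = 34
  bit 4 = 0: r = r^2 mod 47 = 34^2 = 28
  -> s = B^a = 28

Answer: 32 4 28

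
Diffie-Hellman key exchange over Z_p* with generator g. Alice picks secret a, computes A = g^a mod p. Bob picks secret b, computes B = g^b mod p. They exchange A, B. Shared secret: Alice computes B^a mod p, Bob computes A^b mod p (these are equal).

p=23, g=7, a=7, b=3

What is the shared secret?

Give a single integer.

A = 7^7 mod 23  (bits of 7 = 111)
  bit 0 = 1: r = r^2 * 7 mod 23 = 1^2 * 7 = 1*7 = 7
  bit 1 = 1: r = r^2 * 7 mod 23 = 7^2 * 7 = 3*7 = 21
  bit 2 = 1: r = r^2 * 7 mod 23 = 21^2 * 7 = 4*7 = 5
  -> A = 5
B = 7^3 mod 23  (bits of 3 = 11)
  bit 0 = 1: r = r^2 * 7 mod 23 = 1^2 * 7 = 1*7 = 7
  bit 1 = 1: r = r^2 * 7 mod 23 = 7^2 * 7 = 3*7 = 21
  -> B = 21
s = B^a = 21^7 mod 23  (bits of 7 = 111)
  bit 0 = 1: r = r^2 * 21 mod 23 = 1^2 * 21 = 1*21 = 21
  bit 1 = 1: r = r^2 * 21 mod 23 = 21^2 * 21 = 4*21 = 15
  bit 2 = 1: r = r^2 * 21 mod 23 = 15^2 * 21 = 18*21 = 10
  -> s = B^a = 10

Answer: 10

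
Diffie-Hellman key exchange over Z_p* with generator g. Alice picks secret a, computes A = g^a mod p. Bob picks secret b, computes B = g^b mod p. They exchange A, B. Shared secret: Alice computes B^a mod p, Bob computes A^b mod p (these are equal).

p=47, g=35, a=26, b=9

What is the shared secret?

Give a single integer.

Answer: 9

Derivation:
A = 35^26 mod 47  (bits of 26 = 11010)
  bit 0 = 1: r = r^2 * 35 mod 47 = 1^2 * 35 = 1*35 = 35
  bit 1 = 1: r = r^2 * 35 mod 47 = 35^2 * 35 = 3*35 = 11
  bit 2 = 0: r = r^2 mod 47 = 11^2 = 27
  bit 3 = 1: r = r^2 * 35 mod 47 = 27^2 * 35 = 24*35 = 41
  bit 4 = 0: r = r^2 mod 47 = 41^2 = 36
  -> A = 36
B = 35^9 mod 47  (bits of 9 = 1001)
  bit 0 = 1: r = r^2 * 35 mod 47 = 1^2 * 35 = 1*35 = 35
  bit 1 = 0: r = r^2 mod 47 = 35^2 = 3
  bit 2 = 0: r = r^2 mod 47 = 3^2 = 9
  bit 3 = 1: r = r^2 * 35 mod 47 = 9^2 * 35 = 34*35 = 15
  -> B = 15
s = B^a = 15^26 mod 47  (bits of 26 = 11010)
  bit 0 = 1: r = r^2 * 15 mod 47 = 1^2 * 15 = 1*15 = 15
  bit 1 = 1: r = r^2 * 15 mod 47 = 15^2 * 15 = 37*15 = 38
  bit 2 = 0: r = r^2 mod 47 = 38^2 = 34
  bit 3 = 1: r = r^2 * 15 mod 47 = 34^2 * 15 = 28*15 = 44
  bit 4 = 0: r = r^2 mod 47 = 44^2 = 9
  -> s = B^a = 9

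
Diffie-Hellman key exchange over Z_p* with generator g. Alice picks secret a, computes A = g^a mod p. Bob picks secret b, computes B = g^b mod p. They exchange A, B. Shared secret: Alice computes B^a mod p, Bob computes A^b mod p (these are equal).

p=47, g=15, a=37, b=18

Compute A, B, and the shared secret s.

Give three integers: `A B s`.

Answer: 45 12 25

Derivation:
A = 15^37 mod 47  (bits of 37 = 100101)
  bit 0 = 1: r = r^2 * 15 mod 47 = 1^2 * 15 = 1*15 = 15
  bit 1 = 0: r = r^2 mod 47 = 15^2 = 37
  bit 2 = 0: r = r^2 mod 47 = 37^2 = 6
  bit 3 = 1: r = r^2 * 15 mod 47 = 6^2 * 15 = 36*15 = 23
  bit 4 = 0: r = r^2 mod 47 = 23^2 = 12
  bit 5 = 1: r = r^2 * 15 mod 47 = 12^2 * 15 = 3*15 = 45
  -> A = 45
B = 15^18 mod 47  (bits of 18 = 10010)
  bit 0 = 1: r = r^2 * 15 mod 47 = 1^2 * 15 = 1*15 = 15
  bit 1 = 0: r = r^2 mod 47 = 15^2 = 37
  bit 2 = 0: r = r^2 mod 47 = 37^2 = 6
  bit 3 = 1: r = r^2 * 15 mod 47 = 6^2 * 15 = 36*15 = 23
  bit 4 = 0: r = r^2 mod 47 = 23^2 = 12
  -> B = 12
s = B^a = 12^37 mod 47  (bits of 37 = 100101)
  bit 0 = 1: r = r^2 * 12 mod 47 = 1^2 * 12 = 1*12 = 12
  bit 1 = 0: r = r^2 mod 47 = 12^2 = 3
  bit 2 = 0: r = r^2 mod 47 = 3^2 = 9
  bit 3 = 1: r = r^2 * 12 mod 47 = 9^2 * 12 = 34*12 = 32
  bit 4 = 0: r = r^2 mod 47 = 32^2 = 37
  bit 5 = 1: r = r^2 * 12 mod 47 = 37^2 * 12 = 6*12 = 25
  -> s = B^a = 25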